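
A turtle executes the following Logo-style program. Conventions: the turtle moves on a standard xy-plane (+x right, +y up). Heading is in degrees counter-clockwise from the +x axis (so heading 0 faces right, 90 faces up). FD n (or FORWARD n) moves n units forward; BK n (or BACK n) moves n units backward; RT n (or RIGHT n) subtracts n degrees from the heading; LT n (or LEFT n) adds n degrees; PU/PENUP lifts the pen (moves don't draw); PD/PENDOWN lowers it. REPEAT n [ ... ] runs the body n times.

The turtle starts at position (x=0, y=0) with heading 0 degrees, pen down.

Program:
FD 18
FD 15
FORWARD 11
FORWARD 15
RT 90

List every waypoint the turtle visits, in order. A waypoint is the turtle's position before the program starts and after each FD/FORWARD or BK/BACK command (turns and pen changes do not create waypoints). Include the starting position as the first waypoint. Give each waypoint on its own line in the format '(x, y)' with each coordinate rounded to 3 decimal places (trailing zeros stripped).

Answer: (0, 0)
(18, 0)
(33, 0)
(44, 0)
(59, 0)

Derivation:
Executing turtle program step by step:
Start: pos=(0,0), heading=0, pen down
FD 18: (0,0) -> (18,0) [heading=0, draw]
FD 15: (18,0) -> (33,0) [heading=0, draw]
FD 11: (33,0) -> (44,0) [heading=0, draw]
FD 15: (44,0) -> (59,0) [heading=0, draw]
RT 90: heading 0 -> 270
Final: pos=(59,0), heading=270, 4 segment(s) drawn
Waypoints (5 total):
(0, 0)
(18, 0)
(33, 0)
(44, 0)
(59, 0)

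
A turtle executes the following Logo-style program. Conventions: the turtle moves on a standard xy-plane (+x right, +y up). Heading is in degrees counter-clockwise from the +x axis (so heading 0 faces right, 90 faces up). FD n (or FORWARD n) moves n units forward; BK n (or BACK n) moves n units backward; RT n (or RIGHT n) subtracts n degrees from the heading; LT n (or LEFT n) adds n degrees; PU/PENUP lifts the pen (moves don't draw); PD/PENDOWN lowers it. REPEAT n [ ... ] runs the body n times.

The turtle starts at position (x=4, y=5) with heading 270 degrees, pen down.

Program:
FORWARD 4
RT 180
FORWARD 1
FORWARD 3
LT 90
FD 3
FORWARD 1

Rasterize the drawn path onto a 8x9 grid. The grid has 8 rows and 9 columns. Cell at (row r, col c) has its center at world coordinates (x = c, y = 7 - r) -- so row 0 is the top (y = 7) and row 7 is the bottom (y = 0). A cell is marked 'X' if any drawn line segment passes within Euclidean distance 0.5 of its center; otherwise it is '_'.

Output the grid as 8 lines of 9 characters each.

Segment 0: (4,5) -> (4,1)
Segment 1: (4,1) -> (4,2)
Segment 2: (4,2) -> (4,5)
Segment 3: (4,5) -> (1,5)
Segment 4: (1,5) -> (-0,5)

Answer: _________
_________
XXXXX____
____X____
____X____
____X____
____X____
_________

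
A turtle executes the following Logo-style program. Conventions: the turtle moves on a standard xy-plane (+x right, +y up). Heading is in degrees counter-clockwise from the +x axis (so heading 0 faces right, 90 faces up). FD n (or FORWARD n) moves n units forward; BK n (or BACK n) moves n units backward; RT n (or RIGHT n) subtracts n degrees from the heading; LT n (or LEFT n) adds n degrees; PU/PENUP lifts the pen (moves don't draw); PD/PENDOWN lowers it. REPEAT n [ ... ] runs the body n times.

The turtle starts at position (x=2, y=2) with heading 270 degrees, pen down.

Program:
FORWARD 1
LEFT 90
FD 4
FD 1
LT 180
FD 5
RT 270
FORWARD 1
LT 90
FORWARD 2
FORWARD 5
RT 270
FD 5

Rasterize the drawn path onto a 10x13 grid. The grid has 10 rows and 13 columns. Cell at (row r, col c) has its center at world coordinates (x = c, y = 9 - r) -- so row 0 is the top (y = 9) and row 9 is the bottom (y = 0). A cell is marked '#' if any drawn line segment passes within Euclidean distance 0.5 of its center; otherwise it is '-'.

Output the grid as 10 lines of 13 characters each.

Segment 0: (2,2) -> (2,1)
Segment 1: (2,1) -> (6,1)
Segment 2: (6,1) -> (7,1)
Segment 3: (7,1) -> (2,1)
Segment 4: (2,1) -> (2,0)
Segment 5: (2,0) -> (4,0)
Segment 6: (4,0) -> (9,-0)
Segment 7: (9,-0) -> (9,5)

Answer: -------------
-------------
-------------
-------------
---------#---
---------#---
---------#---
--#------#---
--######-#---
--########---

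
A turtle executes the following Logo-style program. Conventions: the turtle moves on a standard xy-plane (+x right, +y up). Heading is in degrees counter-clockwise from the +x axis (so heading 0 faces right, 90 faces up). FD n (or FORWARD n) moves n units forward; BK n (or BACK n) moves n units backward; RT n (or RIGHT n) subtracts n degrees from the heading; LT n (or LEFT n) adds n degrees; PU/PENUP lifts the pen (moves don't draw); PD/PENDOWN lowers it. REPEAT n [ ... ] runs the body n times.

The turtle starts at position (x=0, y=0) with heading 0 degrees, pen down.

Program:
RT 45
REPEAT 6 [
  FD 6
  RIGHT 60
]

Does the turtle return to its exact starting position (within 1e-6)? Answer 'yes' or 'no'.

Executing turtle program step by step:
Start: pos=(0,0), heading=0, pen down
RT 45: heading 0 -> 315
REPEAT 6 [
  -- iteration 1/6 --
  FD 6: (0,0) -> (4.243,-4.243) [heading=315, draw]
  RT 60: heading 315 -> 255
  -- iteration 2/6 --
  FD 6: (4.243,-4.243) -> (2.69,-10.038) [heading=255, draw]
  RT 60: heading 255 -> 195
  -- iteration 3/6 --
  FD 6: (2.69,-10.038) -> (-3.106,-11.591) [heading=195, draw]
  RT 60: heading 195 -> 135
  -- iteration 4/6 --
  FD 6: (-3.106,-11.591) -> (-7.348,-7.348) [heading=135, draw]
  RT 60: heading 135 -> 75
  -- iteration 5/6 --
  FD 6: (-7.348,-7.348) -> (-5.796,-1.553) [heading=75, draw]
  RT 60: heading 75 -> 15
  -- iteration 6/6 --
  FD 6: (-5.796,-1.553) -> (0,0) [heading=15, draw]
  RT 60: heading 15 -> 315
]
Final: pos=(0,0), heading=315, 6 segment(s) drawn

Start position: (0, 0)
Final position: (0, 0)
Distance = 0; < 1e-6 -> CLOSED

Answer: yes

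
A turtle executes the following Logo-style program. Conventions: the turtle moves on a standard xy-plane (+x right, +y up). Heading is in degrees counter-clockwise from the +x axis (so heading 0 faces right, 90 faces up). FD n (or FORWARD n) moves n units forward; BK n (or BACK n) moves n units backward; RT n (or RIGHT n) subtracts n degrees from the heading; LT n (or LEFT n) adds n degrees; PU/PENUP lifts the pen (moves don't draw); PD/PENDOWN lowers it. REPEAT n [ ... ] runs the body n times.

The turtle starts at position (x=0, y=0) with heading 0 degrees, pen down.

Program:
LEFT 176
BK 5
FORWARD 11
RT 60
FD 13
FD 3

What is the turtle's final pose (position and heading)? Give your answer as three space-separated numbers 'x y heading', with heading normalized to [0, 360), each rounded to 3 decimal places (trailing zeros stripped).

Answer: -12.999 14.799 116

Derivation:
Executing turtle program step by step:
Start: pos=(0,0), heading=0, pen down
LT 176: heading 0 -> 176
BK 5: (0,0) -> (4.988,-0.349) [heading=176, draw]
FD 11: (4.988,-0.349) -> (-5.985,0.419) [heading=176, draw]
RT 60: heading 176 -> 116
FD 13: (-5.985,0.419) -> (-11.684,12.103) [heading=116, draw]
FD 3: (-11.684,12.103) -> (-12.999,14.799) [heading=116, draw]
Final: pos=(-12.999,14.799), heading=116, 4 segment(s) drawn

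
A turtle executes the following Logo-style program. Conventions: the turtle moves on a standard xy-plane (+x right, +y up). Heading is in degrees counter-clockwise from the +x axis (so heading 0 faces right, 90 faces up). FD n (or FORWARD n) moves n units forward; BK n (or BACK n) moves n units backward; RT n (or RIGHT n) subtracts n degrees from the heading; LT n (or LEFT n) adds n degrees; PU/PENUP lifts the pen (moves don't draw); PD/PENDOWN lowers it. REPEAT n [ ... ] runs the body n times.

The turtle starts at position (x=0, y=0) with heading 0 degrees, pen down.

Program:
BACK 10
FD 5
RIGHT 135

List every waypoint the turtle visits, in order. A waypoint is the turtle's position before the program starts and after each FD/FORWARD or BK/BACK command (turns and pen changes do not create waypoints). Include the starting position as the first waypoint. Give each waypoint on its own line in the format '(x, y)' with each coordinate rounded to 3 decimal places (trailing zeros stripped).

Executing turtle program step by step:
Start: pos=(0,0), heading=0, pen down
BK 10: (0,0) -> (-10,0) [heading=0, draw]
FD 5: (-10,0) -> (-5,0) [heading=0, draw]
RT 135: heading 0 -> 225
Final: pos=(-5,0), heading=225, 2 segment(s) drawn
Waypoints (3 total):
(0, 0)
(-10, 0)
(-5, 0)

Answer: (0, 0)
(-10, 0)
(-5, 0)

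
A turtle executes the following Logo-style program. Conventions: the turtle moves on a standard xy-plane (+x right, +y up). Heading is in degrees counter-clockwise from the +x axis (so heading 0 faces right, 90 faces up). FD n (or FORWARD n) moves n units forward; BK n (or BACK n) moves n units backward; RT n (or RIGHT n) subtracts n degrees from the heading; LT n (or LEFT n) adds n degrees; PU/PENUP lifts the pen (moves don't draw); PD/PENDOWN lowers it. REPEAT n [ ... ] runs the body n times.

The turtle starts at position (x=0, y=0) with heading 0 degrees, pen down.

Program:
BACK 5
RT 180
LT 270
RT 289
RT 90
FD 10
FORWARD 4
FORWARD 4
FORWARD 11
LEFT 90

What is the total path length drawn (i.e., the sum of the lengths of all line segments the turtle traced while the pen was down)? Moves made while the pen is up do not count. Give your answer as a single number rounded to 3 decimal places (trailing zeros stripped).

Answer: 34

Derivation:
Executing turtle program step by step:
Start: pos=(0,0), heading=0, pen down
BK 5: (0,0) -> (-5,0) [heading=0, draw]
RT 180: heading 0 -> 180
LT 270: heading 180 -> 90
RT 289: heading 90 -> 161
RT 90: heading 161 -> 71
FD 10: (-5,0) -> (-1.744,9.455) [heading=71, draw]
FD 4: (-1.744,9.455) -> (-0.442,13.237) [heading=71, draw]
FD 4: (-0.442,13.237) -> (0.86,17.019) [heading=71, draw]
FD 11: (0.86,17.019) -> (4.441,27.42) [heading=71, draw]
LT 90: heading 71 -> 161
Final: pos=(4.441,27.42), heading=161, 5 segment(s) drawn

Segment lengths:
  seg 1: (0,0) -> (-5,0), length = 5
  seg 2: (-5,0) -> (-1.744,9.455), length = 10
  seg 3: (-1.744,9.455) -> (-0.442,13.237), length = 4
  seg 4: (-0.442,13.237) -> (0.86,17.019), length = 4
  seg 5: (0.86,17.019) -> (4.441,27.42), length = 11
Total = 34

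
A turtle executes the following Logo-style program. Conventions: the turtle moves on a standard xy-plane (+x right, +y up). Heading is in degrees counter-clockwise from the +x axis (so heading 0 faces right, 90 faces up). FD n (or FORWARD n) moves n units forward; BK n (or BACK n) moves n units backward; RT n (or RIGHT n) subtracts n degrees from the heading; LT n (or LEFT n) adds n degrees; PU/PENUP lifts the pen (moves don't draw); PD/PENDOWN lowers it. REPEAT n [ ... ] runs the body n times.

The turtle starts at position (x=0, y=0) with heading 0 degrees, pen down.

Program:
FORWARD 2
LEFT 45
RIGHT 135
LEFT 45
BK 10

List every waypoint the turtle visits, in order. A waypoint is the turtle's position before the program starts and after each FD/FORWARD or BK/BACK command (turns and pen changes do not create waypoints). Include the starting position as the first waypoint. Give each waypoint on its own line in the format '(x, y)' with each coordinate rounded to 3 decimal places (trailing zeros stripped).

Executing turtle program step by step:
Start: pos=(0,0), heading=0, pen down
FD 2: (0,0) -> (2,0) [heading=0, draw]
LT 45: heading 0 -> 45
RT 135: heading 45 -> 270
LT 45: heading 270 -> 315
BK 10: (2,0) -> (-5.071,7.071) [heading=315, draw]
Final: pos=(-5.071,7.071), heading=315, 2 segment(s) drawn
Waypoints (3 total):
(0, 0)
(2, 0)
(-5.071, 7.071)

Answer: (0, 0)
(2, 0)
(-5.071, 7.071)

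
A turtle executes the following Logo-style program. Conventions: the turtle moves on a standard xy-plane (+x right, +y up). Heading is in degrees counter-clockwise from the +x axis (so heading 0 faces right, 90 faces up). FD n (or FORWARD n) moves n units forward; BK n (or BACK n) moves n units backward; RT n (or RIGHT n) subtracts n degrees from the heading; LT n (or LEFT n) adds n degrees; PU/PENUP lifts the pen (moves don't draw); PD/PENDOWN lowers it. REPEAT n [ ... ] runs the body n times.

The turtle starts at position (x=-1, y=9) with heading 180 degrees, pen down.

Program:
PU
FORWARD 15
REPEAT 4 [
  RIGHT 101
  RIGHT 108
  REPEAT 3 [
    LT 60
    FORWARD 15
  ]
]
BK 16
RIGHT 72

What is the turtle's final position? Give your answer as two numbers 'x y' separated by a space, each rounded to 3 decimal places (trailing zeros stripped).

Answer: 45.634 69.535

Derivation:
Executing turtle program step by step:
Start: pos=(-1,9), heading=180, pen down
PU: pen up
FD 15: (-1,9) -> (-16,9) [heading=180, move]
REPEAT 4 [
  -- iteration 1/4 --
  RT 101: heading 180 -> 79
  RT 108: heading 79 -> 331
  REPEAT 3 [
    -- iteration 1/3 --
    LT 60: heading 331 -> 31
    FD 15: (-16,9) -> (-3.142,16.726) [heading=31, move]
    -- iteration 2/3 --
    LT 60: heading 31 -> 91
    FD 15: (-3.142,16.726) -> (-3.404,31.723) [heading=91, move]
    -- iteration 3/3 --
    LT 60: heading 91 -> 151
    FD 15: (-3.404,31.723) -> (-16.524,38.995) [heading=151, move]
  ]
  -- iteration 2/4 --
  RT 101: heading 151 -> 50
  RT 108: heading 50 -> 302
  REPEAT 3 [
    -- iteration 1/3 --
    LT 60: heading 302 -> 2
    FD 15: (-16.524,38.995) -> (-1.533,39.519) [heading=2, move]
    -- iteration 2/3 --
    LT 60: heading 2 -> 62
    FD 15: (-1.533,39.519) -> (5.509,52.763) [heading=62, move]
    -- iteration 3/3 --
    LT 60: heading 62 -> 122
    FD 15: (5.509,52.763) -> (-2.439,65.484) [heading=122, move]
  ]
  -- iteration 3/4 --
  RT 101: heading 122 -> 21
  RT 108: heading 21 -> 273
  REPEAT 3 [
    -- iteration 1/3 --
    LT 60: heading 273 -> 333
    FD 15: (-2.439,65.484) -> (10.926,58.674) [heading=333, move]
    -- iteration 2/3 --
    LT 60: heading 333 -> 33
    FD 15: (10.926,58.674) -> (23.506,66.844) [heading=33, move]
    -- iteration 3/3 --
    LT 60: heading 33 -> 93
    FD 15: (23.506,66.844) -> (22.721,81.823) [heading=93, move]
  ]
  -- iteration 4/4 --
  RT 101: heading 93 -> 352
  RT 108: heading 352 -> 244
  REPEAT 3 [
    -- iteration 1/3 --
    LT 60: heading 244 -> 304
    FD 15: (22.721,81.823) -> (31.109,69.387) [heading=304, move]
    -- iteration 2/3 --
    LT 60: heading 304 -> 4
    FD 15: (31.109,69.387) -> (46.072,70.434) [heading=4, move]
    -- iteration 3/3 --
    LT 60: heading 4 -> 64
    FD 15: (46.072,70.434) -> (52.648,83.916) [heading=64, move]
  ]
]
BK 16: (52.648,83.916) -> (45.634,69.535) [heading=64, move]
RT 72: heading 64 -> 352
Final: pos=(45.634,69.535), heading=352, 0 segment(s) drawn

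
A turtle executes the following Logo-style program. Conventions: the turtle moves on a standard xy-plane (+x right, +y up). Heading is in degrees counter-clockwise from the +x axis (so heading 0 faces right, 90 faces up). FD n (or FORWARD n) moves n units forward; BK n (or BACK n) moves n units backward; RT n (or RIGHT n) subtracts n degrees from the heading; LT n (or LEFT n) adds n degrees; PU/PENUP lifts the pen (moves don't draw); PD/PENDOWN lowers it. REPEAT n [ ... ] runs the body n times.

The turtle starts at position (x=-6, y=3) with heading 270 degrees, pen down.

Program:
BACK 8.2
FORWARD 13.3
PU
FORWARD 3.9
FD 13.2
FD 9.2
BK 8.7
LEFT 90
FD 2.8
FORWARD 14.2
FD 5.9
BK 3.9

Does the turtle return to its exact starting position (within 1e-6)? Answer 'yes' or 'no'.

Answer: no

Derivation:
Executing turtle program step by step:
Start: pos=(-6,3), heading=270, pen down
BK 8.2: (-6,3) -> (-6,11.2) [heading=270, draw]
FD 13.3: (-6,11.2) -> (-6,-2.1) [heading=270, draw]
PU: pen up
FD 3.9: (-6,-2.1) -> (-6,-6) [heading=270, move]
FD 13.2: (-6,-6) -> (-6,-19.2) [heading=270, move]
FD 9.2: (-6,-19.2) -> (-6,-28.4) [heading=270, move]
BK 8.7: (-6,-28.4) -> (-6,-19.7) [heading=270, move]
LT 90: heading 270 -> 0
FD 2.8: (-6,-19.7) -> (-3.2,-19.7) [heading=0, move]
FD 14.2: (-3.2,-19.7) -> (11,-19.7) [heading=0, move]
FD 5.9: (11,-19.7) -> (16.9,-19.7) [heading=0, move]
BK 3.9: (16.9,-19.7) -> (13,-19.7) [heading=0, move]
Final: pos=(13,-19.7), heading=0, 2 segment(s) drawn

Start position: (-6, 3)
Final position: (13, -19.7)
Distance = 29.602; >= 1e-6 -> NOT closed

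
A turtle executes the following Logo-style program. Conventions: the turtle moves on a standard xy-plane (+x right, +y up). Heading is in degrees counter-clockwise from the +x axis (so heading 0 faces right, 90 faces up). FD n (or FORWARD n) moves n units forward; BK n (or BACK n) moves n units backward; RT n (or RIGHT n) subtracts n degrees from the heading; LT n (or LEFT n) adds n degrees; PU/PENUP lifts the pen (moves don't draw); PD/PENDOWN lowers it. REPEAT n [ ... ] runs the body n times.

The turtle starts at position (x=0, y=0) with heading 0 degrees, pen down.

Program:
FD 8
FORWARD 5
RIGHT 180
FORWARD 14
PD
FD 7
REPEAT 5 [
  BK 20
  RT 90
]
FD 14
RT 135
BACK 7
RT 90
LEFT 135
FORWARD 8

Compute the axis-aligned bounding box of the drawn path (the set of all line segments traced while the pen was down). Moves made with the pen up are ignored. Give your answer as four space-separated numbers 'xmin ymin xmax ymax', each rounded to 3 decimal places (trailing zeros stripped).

Answer: -8 -20 15.05 18.95

Derivation:
Executing turtle program step by step:
Start: pos=(0,0), heading=0, pen down
FD 8: (0,0) -> (8,0) [heading=0, draw]
FD 5: (8,0) -> (13,0) [heading=0, draw]
RT 180: heading 0 -> 180
FD 14: (13,0) -> (-1,0) [heading=180, draw]
PD: pen down
FD 7: (-1,0) -> (-8,0) [heading=180, draw]
REPEAT 5 [
  -- iteration 1/5 --
  BK 20: (-8,0) -> (12,0) [heading=180, draw]
  RT 90: heading 180 -> 90
  -- iteration 2/5 --
  BK 20: (12,0) -> (12,-20) [heading=90, draw]
  RT 90: heading 90 -> 0
  -- iteration 3/5 --
  BK 20: (12,-20) -> (-8,-20) [heading=0, draw]
  RT 90: heading 0 -> 270
  -- iteration 4/5 --
  BK 20: (-8,-20) -> (-8,0) [heading=270, draw]
  RT 90: heading 270 -> 180
  -- iteration 5/5 --
  BK 20: (-8,0) -> (12,0) [heading=180, draw]
  RT 90: heading 180 -> 90
]
FD 14: (12,0) -> (12,14) [heading=90, draw]
RT 135: heading 90 -> 315
BK 7: (12,14) -> (7.05,18.95) [heading=315, draw]
RT 90: heading 315 -> 225
LT 135: heading 225 -> 0
FD 8: (7.05,18.95) -> (15.05,18.95) [heading=0, draw]
Final: pos=(15.05,18.95), heading=0, 12 segment(s) drawn

Segment endpoints: x in {-8, -8, -8, -1, 0, 7.05, 8, 12, 12, 12, 12, 13, 15.05}, y in {-20, -20, 0, 0, 0, 0, 0, 0, 14, 18.95, 18.95}
xmin=-8, ymin=-20, xmax=15.05, ymax=18.95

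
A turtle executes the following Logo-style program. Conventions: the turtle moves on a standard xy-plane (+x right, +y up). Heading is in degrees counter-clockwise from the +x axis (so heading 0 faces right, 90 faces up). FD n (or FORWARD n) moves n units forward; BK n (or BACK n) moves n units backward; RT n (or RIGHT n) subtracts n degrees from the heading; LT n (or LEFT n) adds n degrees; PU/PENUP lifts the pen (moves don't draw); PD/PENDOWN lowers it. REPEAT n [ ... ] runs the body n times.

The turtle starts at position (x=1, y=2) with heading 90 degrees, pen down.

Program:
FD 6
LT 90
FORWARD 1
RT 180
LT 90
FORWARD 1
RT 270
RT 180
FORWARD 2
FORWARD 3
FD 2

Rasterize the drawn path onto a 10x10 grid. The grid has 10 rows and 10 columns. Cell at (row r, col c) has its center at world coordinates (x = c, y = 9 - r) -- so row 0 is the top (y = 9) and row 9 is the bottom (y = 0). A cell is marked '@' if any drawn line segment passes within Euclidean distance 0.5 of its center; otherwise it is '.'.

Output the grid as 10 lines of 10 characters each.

Answer: @@@@@@@@..
@@........
.@........
.@........
.@........
.@........
.@........
.@........
..........
..........

Derivation:
Segment 0: (1,2) -> (1,8)
Segment 1: (1,8) -> (0,8)
Segment 2: (0,8) -> (0,9)
Segment 3: (0,9) -> (2,9)
Segment 4: (2,9) -> (5,9)
Segment 5: (5,9) -> (7,9)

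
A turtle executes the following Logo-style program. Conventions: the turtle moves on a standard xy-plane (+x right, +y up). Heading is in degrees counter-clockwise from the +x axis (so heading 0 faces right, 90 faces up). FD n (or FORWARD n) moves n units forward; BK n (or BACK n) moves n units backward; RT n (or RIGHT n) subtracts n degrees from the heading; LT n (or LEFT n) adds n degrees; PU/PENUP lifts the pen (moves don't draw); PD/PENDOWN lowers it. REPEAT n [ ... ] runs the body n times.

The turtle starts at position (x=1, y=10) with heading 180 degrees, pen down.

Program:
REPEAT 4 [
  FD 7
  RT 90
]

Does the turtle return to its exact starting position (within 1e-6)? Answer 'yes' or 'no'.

Executing turtle program step by step:
Start: pos=(1,10), heading=180, pen down
REPEAT 4 [
  -- iteration 1/4 --
  FD 7: (1,10) -> (-6,10) [heading=180, draw]
  RT 90: heading 180 -> 90
  -- iteration 2/4 --
  FD 7: (-6,10) -> (-6,17) [heading=90, draw]
  RT 90: heading 90 -> 0
  -- iteration 3/4 --
  FD 7: (-6,17) -> (1,17) [heading=0, draw]
  RT 90: heading 0 -> 270
  -- iteration 4/4 --
  FD 7: (1,17) -> (1,10) [heading=270, draw]
  RT 90: heading 270 -> 180
]
Final: pos=(1,10), heading=180, 4 segment(s) drawn

Start position: (1, 10)
Final position: (1, 10)
Distance = 0; < 1e-6 -> CLOSED

Answer: yes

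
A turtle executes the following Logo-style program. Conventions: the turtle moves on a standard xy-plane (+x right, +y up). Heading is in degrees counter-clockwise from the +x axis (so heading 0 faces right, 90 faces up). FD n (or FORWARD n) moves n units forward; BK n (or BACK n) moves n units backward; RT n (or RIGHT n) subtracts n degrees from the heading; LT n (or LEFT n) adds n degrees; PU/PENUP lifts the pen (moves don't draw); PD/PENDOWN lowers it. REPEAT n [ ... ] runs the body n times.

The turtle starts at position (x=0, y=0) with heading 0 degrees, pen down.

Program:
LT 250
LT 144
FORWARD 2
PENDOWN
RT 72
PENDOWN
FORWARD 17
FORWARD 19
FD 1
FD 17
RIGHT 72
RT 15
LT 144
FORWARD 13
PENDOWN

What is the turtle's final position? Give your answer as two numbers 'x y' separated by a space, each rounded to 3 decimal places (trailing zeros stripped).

Executing turtle program step by step:
Start: pos=(0,0), heading=0, pen down
LT 250: heading 0 -> 250
LT 144: heading 250 -> 34
FD 2: (0,0) -> (1.658,1.118) [heading=34, draw]
PD: pen down
RT 72: heading 34 -> 322
PD: pen down
FD 17: (1.658,1.118) -> (15.054,-9.348) [heading=322, draw]
FD 19: (15.054,-9.348) -> (30.026,-21.045) [heading=322, draw]
FD 1: (30.026,-21.045) -> (30.814,-21.661) [heading=322, draw]
FD 17: (30.814,-21.661) -> (44.211,-32.127) [heading=322, draw]
RT 72: heading 322 -> 250
RT 15: heading 250 -> 235
LT 144: heading 235 -> 19
FD 13: (44.211,-32.127) -> (56.502,-27.895) [heading=19, draw]
PD: pen down
Final: pos=(56.502,-27.895), heading=19, 6 segment(s) drawn

Answer: 56.502 -27.895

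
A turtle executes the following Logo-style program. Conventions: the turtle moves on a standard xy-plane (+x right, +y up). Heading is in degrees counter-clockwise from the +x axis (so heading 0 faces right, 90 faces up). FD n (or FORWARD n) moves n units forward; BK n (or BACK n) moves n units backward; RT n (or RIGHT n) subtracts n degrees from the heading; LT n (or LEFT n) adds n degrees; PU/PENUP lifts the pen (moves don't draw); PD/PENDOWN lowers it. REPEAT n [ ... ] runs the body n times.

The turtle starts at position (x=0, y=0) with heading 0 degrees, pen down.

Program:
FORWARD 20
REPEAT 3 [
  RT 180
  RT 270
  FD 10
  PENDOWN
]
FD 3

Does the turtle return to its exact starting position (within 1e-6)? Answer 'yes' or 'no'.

Executing turtle program step by step:
Start: pos=(0,0), heading=0, pen down
FD 20: (0,0) -> (20,0) [heading=0, draw]
REPEAT 3 [
  -- iteration 1/3 --
  RT 180: heading 0 -> 180
  RT 270: heading 180 -> 270
  FD 10: (20,0) -> (20,-10) [heading=270, draw]
  PD: pen down
  -- iteration 2/3 --
  RT 180: heading 270 -> 90
  RT 270: heading 90 -> 180
  FD 10: (20,-10) -> (10,-10) [heading=180, draw]
  PD: pen down
  -- iteration 3/3 --
  RT 180: heading 180 -> 0
  RT 270: heading 0 -> 90
  FD 10: (10,-10) -> (10,0) [heading=90, draw]
  PD: pen down
]
FD 3: (10,0) -> (10,3) [heading=90, draw]
Final: pos=(10,3), heading=90, 5 segment(s) drawn

Start position: (0, 0)
Final position: (10, 3)
Distance = 10.44; >= 1e-6 -> NOT closed

Answer: no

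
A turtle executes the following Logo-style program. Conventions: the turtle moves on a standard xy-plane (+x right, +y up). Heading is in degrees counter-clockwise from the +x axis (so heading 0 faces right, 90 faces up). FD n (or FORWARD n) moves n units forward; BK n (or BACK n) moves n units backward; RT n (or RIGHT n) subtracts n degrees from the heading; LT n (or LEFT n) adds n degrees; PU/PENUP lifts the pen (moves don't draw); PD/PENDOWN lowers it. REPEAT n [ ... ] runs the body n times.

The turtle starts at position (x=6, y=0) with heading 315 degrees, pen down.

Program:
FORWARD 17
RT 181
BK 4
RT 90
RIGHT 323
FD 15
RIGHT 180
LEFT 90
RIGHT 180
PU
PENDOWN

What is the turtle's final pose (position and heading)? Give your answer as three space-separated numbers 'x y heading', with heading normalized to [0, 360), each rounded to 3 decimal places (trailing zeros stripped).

Answer: 23.146 -0.083 171

Derivation:
Executing turtle program step by step:
Start: pos=(6,0), heading=315, pen down
FD 17: (6,0) -> (18.021,-12.021) [heading=315, draw]
RT 181: heading 315 -> 134
BK 4: (18.021,-12.021) -> (20.799,-14.898) [heading=134, draw]
RT 90: heading 134 -> 44
RT 323: heading 44 -> 81
FD 15: (20.799,-14.898) -> (23.146,-0.083) [heading=81, draw]
RT 180: heading 81 -> 261
LT 90: heading 261 -> 351
RT 180: heading 351 -> 171
PU: pen up
PD: pen down
Final: pos=(23.146,-0.083), heading=171, 3 segment(s) drawn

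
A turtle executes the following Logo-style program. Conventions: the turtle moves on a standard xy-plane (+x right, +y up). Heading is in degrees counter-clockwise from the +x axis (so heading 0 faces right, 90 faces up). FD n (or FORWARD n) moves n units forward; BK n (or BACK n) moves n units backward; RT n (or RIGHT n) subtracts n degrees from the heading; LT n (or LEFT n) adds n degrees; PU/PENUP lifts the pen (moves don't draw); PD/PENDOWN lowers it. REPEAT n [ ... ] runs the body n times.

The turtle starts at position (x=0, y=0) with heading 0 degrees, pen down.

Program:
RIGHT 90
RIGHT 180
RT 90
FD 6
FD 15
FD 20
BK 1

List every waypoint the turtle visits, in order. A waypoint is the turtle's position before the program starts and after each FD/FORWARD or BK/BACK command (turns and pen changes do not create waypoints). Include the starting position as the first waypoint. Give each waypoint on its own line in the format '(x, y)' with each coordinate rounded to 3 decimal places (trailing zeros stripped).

Executing turtle program step by step:
Start: pos=(0,0), heading=0, pen down
RT 90: heading 0 -> 270
RT 180: heading 270 -> 90
RT 90: heading 90 -> 0
FD 6: (0,0) -> (6,0) [heading=0, draw]
FD 15: (6,0) -> (21,0) [heading=0, draw]
FD 20: (21,0) -> (41,0) [heading=0, draw]
BK 1: (41,0) -> (40,0) [heading=0, draw]
Final: pos=(40,0), heading=0, 4 segment(s) drawn
Waypoints (5 total):
(0, 0)
(6, 0)
(21, 0)
(41, 0)
(40, 0)

Answer: (0, 0)
(6, 0)
(21, 0)
(41, 0)
(40, 0)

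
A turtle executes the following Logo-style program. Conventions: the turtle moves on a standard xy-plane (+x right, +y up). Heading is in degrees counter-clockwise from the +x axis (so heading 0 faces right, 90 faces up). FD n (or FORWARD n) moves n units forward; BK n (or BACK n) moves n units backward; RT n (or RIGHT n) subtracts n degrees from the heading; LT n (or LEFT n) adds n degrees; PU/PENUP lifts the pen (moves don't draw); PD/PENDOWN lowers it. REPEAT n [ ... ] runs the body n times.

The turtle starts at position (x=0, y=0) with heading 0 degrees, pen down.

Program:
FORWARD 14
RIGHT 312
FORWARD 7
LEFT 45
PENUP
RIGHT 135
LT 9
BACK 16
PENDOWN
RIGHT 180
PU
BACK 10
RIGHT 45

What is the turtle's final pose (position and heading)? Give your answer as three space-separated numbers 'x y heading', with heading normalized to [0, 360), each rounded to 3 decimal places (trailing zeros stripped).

Executing turtle program step by step:
Start: pos=(0,0), heading=0, pen down
FD 14: (0,0) -> (14,0) [heading=0, draw]
RT 312: heading 0 -> 48
FD 7: (14,0) -> (18.684,5.202) [heading=48, draw]
LT 45: heading 48 -> 93
PU: pen up
RT 135: heading 93 -> 318
LT 9: heading 318 -> 327
BK 16: (18.684,5.202) -> (5.265,13.916) [heading=327, move]
PD: pen down
RT 180: heading 327 -> 147
PU: pen up
BK 10: (5.265,13.916) -> (13.652,8.47) [heading=147, move]
RT 45: heading 147 -> 102
Final: pos=(13.652,8.47), heading=102, 2 segment(s) drawn

Answer: 13.652 8.47 102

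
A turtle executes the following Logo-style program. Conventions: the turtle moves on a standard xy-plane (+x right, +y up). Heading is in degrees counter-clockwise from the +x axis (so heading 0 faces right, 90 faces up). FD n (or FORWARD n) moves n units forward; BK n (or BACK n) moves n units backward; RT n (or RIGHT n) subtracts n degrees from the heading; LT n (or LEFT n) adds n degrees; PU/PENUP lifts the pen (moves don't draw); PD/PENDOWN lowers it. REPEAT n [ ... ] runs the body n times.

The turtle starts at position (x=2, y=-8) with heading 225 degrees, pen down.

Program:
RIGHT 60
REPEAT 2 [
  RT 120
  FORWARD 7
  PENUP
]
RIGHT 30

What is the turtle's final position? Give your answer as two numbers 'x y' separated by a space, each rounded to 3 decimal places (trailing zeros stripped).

Answer: 8.761 -9.812

Derivation:
Executing turtle program step by step:
Start: pos=(2,-8), heading=225, pen down
RT 60: heading 225 -> 165
REPEAT 2 [
  -- iteration 1/2 --
  RT 120: heading 165 -> 45
  FD 7: (2,-8) -> (6.95,-3.05) [heading=45, draw]
  PU: pen up
  -- iteration 2/2 --
  RT 120: heading 45 -> 285
  FD 7: (6.95,-3.05) -> (8.761,-9.812) [heading=285, move]
  PU: pen up
]
RT 30: heading 285 -> 255
Final: pos=(8.761,-9.812), heading=255, 1 segment(s) drawn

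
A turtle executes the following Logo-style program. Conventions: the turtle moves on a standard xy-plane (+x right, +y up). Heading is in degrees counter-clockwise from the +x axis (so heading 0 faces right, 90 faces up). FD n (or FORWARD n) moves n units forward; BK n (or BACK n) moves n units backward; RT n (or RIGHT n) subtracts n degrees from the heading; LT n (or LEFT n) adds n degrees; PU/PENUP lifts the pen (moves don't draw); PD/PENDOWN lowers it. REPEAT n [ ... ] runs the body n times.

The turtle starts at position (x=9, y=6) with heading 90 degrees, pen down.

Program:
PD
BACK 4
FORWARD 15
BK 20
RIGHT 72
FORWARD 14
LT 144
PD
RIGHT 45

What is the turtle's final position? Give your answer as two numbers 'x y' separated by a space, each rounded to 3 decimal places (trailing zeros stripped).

Answer: 22.315 1.326

Derivation:
Executing turtle program step by step:
Start: pos=(9,6), heading=90, pen down
PD: pen down
BK 4: (9,6) -> (9,2) [heading=90, draw]
FD 15: (9,2) -> (9,17) [heading=90, draw]
BK 20: (9,17) -> (9,-3) [heading=90, draw]
RT 72: heading 90 -> 18
FD 14: (9,-3) -> (22.315,1.326) [heading=18, draw]
LT 144: heading 18 -> 162
PD: pen down
RT 45: heading 162 -> 117
Final: pos=(22.315,1.326), heading=117, 4 segment(s) drawn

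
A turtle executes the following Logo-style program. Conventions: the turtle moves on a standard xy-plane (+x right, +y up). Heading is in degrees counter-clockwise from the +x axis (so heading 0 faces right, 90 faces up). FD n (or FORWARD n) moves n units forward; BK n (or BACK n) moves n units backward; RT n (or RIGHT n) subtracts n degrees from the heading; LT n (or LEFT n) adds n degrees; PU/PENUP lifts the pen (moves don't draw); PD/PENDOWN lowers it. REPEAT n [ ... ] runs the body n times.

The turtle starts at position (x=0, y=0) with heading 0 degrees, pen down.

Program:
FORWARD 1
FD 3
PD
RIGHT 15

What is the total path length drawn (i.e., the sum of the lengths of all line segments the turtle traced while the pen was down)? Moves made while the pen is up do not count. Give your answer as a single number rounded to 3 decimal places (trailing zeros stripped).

Executing turtle program step by step:
Start: pos=(0,0), heading=0, pen down
FD 1: (0,0) -> (1,0) [heading=0, draw]
FD 3: (1,0) -> (4,0) [heading=0, draw]
PD: pen down
RT 15: heading 0 -> 345
Final: pos=(4,0), heading=345, 2 segment(s) drawn

Segment lengths:
  seg 1: (0,0) -> (1,0), length = 1
  seg 2: (1,0) -> (4,0), length = 3
Total = 4

Answer: 4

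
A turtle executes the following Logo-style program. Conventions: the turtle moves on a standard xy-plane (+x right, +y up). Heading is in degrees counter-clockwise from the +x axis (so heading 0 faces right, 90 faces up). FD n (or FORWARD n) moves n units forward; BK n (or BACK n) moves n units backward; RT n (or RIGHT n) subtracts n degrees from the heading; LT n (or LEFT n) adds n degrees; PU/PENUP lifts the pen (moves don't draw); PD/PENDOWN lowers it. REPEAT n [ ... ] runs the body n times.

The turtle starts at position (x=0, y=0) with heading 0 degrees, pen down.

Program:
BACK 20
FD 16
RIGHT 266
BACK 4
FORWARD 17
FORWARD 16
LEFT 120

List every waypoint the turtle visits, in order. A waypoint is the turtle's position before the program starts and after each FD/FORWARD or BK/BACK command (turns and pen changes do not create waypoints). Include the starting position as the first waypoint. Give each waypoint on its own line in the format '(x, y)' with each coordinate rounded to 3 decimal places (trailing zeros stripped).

Executing turtle program step by step:
Start: pos=(0,0), heading=0, pen down
BK 20: (0,0) -> (-20,0) [heading=0, draw]
FD 16: (-20,0) -> (-4,0) [heading=0, draw]
RT 266: heading 0 -> 94
BK 4: (-4,0) -> (-3.721,-3.99) [heading=94, draw]
FD 17: (-3.721,-3.99) -> (-4.907,12.968) [heading=94, draw]
FD 16: (-4.907,12.968) -> (-6.023,28.929) [heading=94, draw]
LT 120: heading 94 -> 214
Final: pos=(-6.023,28.929), heading=214, 5 segment(s) drawn
Waypoints (6 total):
(0, 0)
(-20, 0)
(-4, 0)
(-3.721, -3.99)
(-4.907, 12.968)
(-6.023, 28.929)

Answer: (0, 0)
(-20, 0)
(-4, 0)
(-3.721, -3.99)
(-4.907, 12.968)
(-6.023, 28.929)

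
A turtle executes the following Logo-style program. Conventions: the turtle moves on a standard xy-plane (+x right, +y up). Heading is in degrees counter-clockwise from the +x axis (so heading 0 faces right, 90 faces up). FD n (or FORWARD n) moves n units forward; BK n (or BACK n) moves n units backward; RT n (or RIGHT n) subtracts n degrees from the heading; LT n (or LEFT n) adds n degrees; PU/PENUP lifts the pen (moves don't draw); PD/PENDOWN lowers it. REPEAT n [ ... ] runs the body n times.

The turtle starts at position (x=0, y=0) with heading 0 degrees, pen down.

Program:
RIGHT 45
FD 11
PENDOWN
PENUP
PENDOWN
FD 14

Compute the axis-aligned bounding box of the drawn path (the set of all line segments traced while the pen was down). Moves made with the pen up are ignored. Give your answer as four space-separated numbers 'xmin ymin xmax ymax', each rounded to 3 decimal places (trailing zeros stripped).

Executing turtle program step by step:
Start: pos=(0,0), heading=0, pen down
RT 45: heading 0 -> 315
FD 11: (0,0) -> (7.778,-7.778) [heading=315, draw]
PD: pen down
PU: pen up
PD: pen down
FD 14: (7.778,-7.778) -> (17.678,-17.678) [heading=315, draw]
Final: pos=(17.678,-17.678), heading=315, 2 segment(s) drawn

Segment endpoints: x in {0, 7.778, 17.678}, y in {-17.678, -7.778, 0}
xmin=0, ymin=-17.678, xmax=17.678, ymax=0

Answer: 0 -17.678 17.678 0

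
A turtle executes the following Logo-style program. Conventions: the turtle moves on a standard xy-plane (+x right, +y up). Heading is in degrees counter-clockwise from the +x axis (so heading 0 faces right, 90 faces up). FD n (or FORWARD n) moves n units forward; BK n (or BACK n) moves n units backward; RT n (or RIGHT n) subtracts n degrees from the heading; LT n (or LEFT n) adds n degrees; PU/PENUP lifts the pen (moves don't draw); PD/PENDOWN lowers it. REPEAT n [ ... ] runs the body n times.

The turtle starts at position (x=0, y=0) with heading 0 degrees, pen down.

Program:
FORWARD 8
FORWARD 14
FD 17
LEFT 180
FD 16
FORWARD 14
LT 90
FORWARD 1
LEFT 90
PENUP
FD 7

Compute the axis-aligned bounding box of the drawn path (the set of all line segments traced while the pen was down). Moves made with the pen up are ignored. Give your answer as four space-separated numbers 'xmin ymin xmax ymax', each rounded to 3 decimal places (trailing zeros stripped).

Answer: 0 -1 39 0

Derivation:
Executing turtle program step by step:
Start: pos=(0,0), heading=0, pen down
FD 8: (0,0) -> (8,0) [heading=0, draw]
FD 14: (8,0) -> (22,0) [heading=0, draw]
FD 17: (22,0) -> (39,0) [heading=0, draw]
LT 180: heading 0 -> 180
FD 16: (39,0) -> (23,0) [heading=180, draw]
FD 14: (23,0) -> (9,0) [heading=180, draw]
LT 90: heading 180 -> 270
FD 1: (9,0) -> (9,-1) [heading=270, draw]
LT 90: heading 270 -> 0
PU: pen up
FD 7: (9,-1) -> (16,-1) [heading=0, move]
Final: pos=(16,-1), heading=0, 6 segment(s) drawn

Segment endpoints: x in {0, 8, 9, 22, 23, 39}, y in {-1, 0, 0, 0}
xmin=0, ymin=-1, xmax=39, ymax=0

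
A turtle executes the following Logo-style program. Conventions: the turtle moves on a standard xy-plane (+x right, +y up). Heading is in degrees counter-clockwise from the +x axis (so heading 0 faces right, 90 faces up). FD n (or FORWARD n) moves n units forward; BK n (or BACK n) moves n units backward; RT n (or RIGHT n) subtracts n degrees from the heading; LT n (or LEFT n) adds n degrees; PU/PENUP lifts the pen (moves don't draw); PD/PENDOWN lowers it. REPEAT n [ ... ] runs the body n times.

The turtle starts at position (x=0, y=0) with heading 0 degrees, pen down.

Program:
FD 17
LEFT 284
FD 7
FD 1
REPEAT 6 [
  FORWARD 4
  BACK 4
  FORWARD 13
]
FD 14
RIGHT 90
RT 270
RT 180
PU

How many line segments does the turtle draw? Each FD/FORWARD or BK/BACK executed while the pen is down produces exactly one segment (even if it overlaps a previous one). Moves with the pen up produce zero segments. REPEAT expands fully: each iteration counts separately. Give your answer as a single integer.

Executing turtle program step by step:
Start: pos=(0,0), heading=0, pen down
FD 17: (0,0) -> (17,0) [heading=0, draw]
LT 284: heading 0 -> 284
FD 7: (17,0) -> (18.693,-6.792) [heading=284, draw]
FD 1: (18.693,-6.792) -> (18.935,-7.762) [heading=284, draw]
REPEAT 6 [
  -- iteration 1/6 --
  FD 4: (18.935,-7.762) -> (19.903,-11.644) [heading=284, draw]
  BK 4: (19.903,-11.644) -> (18.935,-7.762) [heading=284, draw]
  FD 13: (18.935,-7.762) -> (22.08,-20.376) [heading=284, draw]
  -- iteration 2/6 --
  FD 4: (22.08,-20.376) -> (23.048,-24.257) [heading=284, draw]
  BK 4: (23.048,-24.257) -> (22.08,-20.376) [heading=284, draw]
  FD 13: (22.08,-20.376) -> (25.225,-32.99) [heading=284, draw]
  -- iteration 3/6 --
  FD 4: (25.225,-32.99) -> (26.193,-36.871) [heading=284, draw]
  BK 4: (26.193,-36.871) -> (25.225,-32.99) [heading=284, draw]
  FD 13: (25.225,-32.99) -> (28.37,-45.604) [heading=284, draw]
  -- iteration 4/6 --
  FD 4: (28.37,-45.604) -> (29.338,-49.485) [heading=284, draw]
  BK 4: (29.338,-49.485) -> (28.37,-45.604) [heading=284, draw]
  FD 13: (28.37,-45.604) -> (31.515,-58.218) [heading=284, draw]
  -- iteration 5/6 --
  FD 4: (31.515,-58.218) -> (32.483,-62.099) [heading=284, draw]
  BK 4: (32.483,-62.099) -> (31.515,-58.218) [heading=284, draw]
  FD 13: (31.515,-58.218) -> (34.66,-70.832) [heading=284, draw]
  -- iteration 6/6 --
  FD 4: (34.66,-70.832) -> (35.628,-74.713) [heading=284, draw]
  BK 4: (35.628,-74.713) -> (34.66,-70.832) [heading=284, draw]
  FD 13: (34.66,-70.832) -> (37.805,-83.445) [heading=284, draw]
]
FD 14: (37.805,-83.445) -> (41.192,-97.03) [heading=284, draw]
RT 90: heading 284 -> 194
RT 270: heading 194 -> 284
RT 180: heading 284 -> 104
PU: pen up
Final: pos=(41.192,-97.03), heading=104, 22 segment(s) drawn
Segments drawn: 22

Answer: 22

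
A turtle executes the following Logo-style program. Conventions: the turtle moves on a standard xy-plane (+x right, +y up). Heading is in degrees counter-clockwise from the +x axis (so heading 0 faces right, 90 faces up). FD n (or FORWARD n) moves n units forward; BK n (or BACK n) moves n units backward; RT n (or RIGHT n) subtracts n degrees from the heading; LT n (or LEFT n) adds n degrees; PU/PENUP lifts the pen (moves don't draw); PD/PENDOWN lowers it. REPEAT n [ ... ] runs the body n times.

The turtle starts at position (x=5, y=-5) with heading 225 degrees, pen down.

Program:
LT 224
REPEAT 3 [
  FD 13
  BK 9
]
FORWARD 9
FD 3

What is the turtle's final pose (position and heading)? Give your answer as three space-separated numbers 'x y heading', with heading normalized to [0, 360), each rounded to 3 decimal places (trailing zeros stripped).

Answer: 5.419 18.996 89

Derivation:
Executing turtle program step by step:
Start: pos=(5,-5), heading=225, pen down
LT 224: heading 225 -> 89
REPEAT 3 [
  -- iteration 1/3 --
  FD 13: (5,-5) -> (5.227,7.998) [heading=89, draw]
  BK 9: (5.227,7.998) -> (5.07,-1.001) [heading=89, draw]
  -- iteration 2/3 --
  FD 13: (5.07,-1.001) -> (5.297,11.997) [heading=89, draw]
  BK 9: (5.297,11.997) -> (5.14,2.999) [heading=89, draw]
  -- iteration 3/3 --
  FD 13: (5.14,2.999) -> (5.367,15.997) [heading=89, draw]
  BK 9: (5.367,15.997) -> (5.209,6.998) [heading=89, draw]
]
FD 9: (5.209,6.998) -> (5.367,15.997) [heading=89, draw]
FD 3: (5.367,15.997) -> (5.419,18.996) [heading=89, draw]
Final: pos=(5.419,18.996), heading=89, 8 segment(s) drawn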